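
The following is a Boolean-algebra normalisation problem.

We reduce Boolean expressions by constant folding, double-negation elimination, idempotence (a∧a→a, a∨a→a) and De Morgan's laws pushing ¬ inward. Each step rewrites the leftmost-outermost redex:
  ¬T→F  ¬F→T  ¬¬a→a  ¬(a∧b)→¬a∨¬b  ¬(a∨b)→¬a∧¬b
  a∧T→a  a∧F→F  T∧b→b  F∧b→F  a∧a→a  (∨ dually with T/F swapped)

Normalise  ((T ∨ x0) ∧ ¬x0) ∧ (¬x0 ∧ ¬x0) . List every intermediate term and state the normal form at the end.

Answer: normal form = ¬x0  (in 4 steps)

Working:
  start: ((T ∨ x0) ∧ ¬x0) ∧ (¬x0 ∧ ¬x0)
  step 1: (T ∧ ¬x0) ∧ (¬x0 ∧ ¬x0)
  step 2: ¬x0 ∧ (¬x0 ∧ ¬x0)
  step 3: ¬x0 ∧ ¬x0
  step 4: ¬x0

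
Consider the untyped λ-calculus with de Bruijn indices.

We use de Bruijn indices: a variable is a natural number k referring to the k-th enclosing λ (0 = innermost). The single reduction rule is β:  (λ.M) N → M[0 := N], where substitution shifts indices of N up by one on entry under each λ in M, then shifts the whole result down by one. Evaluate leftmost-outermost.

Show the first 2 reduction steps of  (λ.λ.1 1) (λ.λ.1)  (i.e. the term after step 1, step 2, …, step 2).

Answer: after 2 steps: λ.λ.λ.λ.1

Reduction:
  start: (λ.λ.1 1) (λ.λ.1)
  step 1: λ.(λ.λ.1) (λ.λ.1)
  step 2: λ.λ.λ.λ.1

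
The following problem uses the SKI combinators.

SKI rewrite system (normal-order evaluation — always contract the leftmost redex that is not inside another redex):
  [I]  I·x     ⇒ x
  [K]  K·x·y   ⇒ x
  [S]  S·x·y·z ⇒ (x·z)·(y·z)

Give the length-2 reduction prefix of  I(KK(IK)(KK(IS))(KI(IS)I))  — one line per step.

Answer: after 2 steps: K(KK(IS))(KI(IS)I)

Derivation:
  start: I(KK(IK)(KK(IS))(KI(IS)I))
  →1  KK(IK)(KK(IS))(KI(IS)I)
  →2  K(KK(IS))(KI(IS)I)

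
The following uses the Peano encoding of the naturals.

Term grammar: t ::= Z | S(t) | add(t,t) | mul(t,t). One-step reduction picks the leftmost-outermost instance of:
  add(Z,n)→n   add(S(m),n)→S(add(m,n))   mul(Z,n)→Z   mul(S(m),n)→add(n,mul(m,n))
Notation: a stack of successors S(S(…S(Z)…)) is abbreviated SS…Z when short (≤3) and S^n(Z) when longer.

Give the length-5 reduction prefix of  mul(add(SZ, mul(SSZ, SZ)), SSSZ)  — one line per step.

Answer: after 5 steps: S(S(S(add(Z, mul(add(Z, mul(SSZ, SZ)), SSSZ)))))

Reduction:
  start: mul(add(SZ, mul(SSZ, SZ)), SSSZ)
  [1] mul(S(add(Z, mul(SSZ, SZ))), SSSZ)
  [2] add(SSSZ, mul(add(Z, mul(SSZ, SZ)), SSSZ))
  [3] S(add(SSZ, mul(add(Z, mul(SSZ, SZ)), SSSZ)))
  [4] S(S(add(SZ, mul(add(Z, mul(SSZ, SZ)), SSSZ))))
  [5] S(S(S(add(Z, mul(add(Z, mul(SSZ, SZ)), SSSZ)))))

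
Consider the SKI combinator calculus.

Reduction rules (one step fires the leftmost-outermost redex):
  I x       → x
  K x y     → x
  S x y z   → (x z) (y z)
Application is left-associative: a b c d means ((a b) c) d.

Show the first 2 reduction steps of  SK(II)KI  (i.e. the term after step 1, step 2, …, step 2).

  start: SK(II)KI
  [1] KK(IIK)I
  [2] KI

Answer: after 2 steps: KI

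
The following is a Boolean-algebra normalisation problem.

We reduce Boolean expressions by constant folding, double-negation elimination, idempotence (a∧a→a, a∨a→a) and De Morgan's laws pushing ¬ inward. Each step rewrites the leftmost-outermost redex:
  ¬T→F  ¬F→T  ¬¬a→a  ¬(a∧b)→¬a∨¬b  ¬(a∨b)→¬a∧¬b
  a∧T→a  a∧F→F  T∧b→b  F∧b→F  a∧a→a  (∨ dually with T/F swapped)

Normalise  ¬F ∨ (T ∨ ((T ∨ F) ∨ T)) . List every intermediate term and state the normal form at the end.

  start: ¬F ∨ (T ∨ ((T ∨ F) ∨ T))
  [1] T ∨ (T ∨ ((T ∨ F) ∨ T))
  [2] T

Answer: normal form = T  (in 2 steps)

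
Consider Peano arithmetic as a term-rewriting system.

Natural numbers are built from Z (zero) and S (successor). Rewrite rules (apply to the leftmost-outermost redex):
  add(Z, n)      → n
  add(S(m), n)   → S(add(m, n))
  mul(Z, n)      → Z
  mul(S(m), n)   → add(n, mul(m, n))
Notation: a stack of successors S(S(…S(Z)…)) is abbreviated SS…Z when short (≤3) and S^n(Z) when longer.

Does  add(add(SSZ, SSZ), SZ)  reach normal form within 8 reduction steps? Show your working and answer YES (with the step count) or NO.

  start: add(add(SSZ, SSZ), SZ)
  [1] add(S(add(SZ, SSZ)), SZ)
  [2] S(add(add(SZ, SSZ), SZ))
  [3] S(add(S(add(Z, SSZ)), SZ))
  [4] S(S(add(add(Z, SSZ), SZ)))
  [5] S(S(add(SSZ, SZ)))
  [6] S(S(S(add(SZ, SZ))))
  [7] S(S(S(S(add(Z, SZ)))))
  [8] S^5(Z)

Answer: YES — reaches normal form S^5(Z) in 8 ≤ 8 steps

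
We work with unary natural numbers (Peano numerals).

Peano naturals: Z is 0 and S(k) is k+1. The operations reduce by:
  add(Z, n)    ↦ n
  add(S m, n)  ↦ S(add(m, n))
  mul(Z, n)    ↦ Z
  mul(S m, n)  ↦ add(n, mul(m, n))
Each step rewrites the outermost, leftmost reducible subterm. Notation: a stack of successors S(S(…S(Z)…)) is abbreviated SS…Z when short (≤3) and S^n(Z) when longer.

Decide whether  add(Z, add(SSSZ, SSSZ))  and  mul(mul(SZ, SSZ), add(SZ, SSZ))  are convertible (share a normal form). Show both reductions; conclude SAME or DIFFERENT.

Answer: SAME — A ⇓ S^6(Z), B ⇓ S^6(Z)

Working:
Term A:
  start: add(Z, add(SSSZ, SSSZ))
  →1  add(SSSZ, SSSZ)
  →2  S(add(SSZ, SSSZ))
  →3  S(S(add(SZ, SSSZ)))
  →4  S(S(S(add(Z, SSSZ))))
  →5  S^6(Z)

Term B:
  start: mul(mul(SZ, SSZ), add(SZ, SSZ))
  →1  mul(add(SSZ, mul(Z, SSZ)), add(SZ, SSZ))
  →2  mul(S(add(SZ, mul(Z, SSZ))), add(SZ, SSZ))
  →3  add(add(SZ, SSZ), mul(add(SZ, mul(Z, SSZ)), add(SZ, SSZ)))
  →4  add(S(add(Z, SSZ)), mul(add(SZ, mul(Z, SSZ)), add(SZ, SSZ)))
  →5  S(add(add(Z, SSZ), mul(add(SZ, mul(Z, SSZ)), add(SZ, SSZ))))
  →6  S(add(SSZ, mul(add(SZ, mul(Z, SSZ)), add(SZ, SSZ))))
  →7  S(S(add(SZ, mul(add(SZ, mul(Z, SSZ)), add(SZ, SSZ)))))
  →8  S(S(S(add(Z, mul(add(SZ, mul(Z, SSZ)), add(SZ, SSZ))))))
  →9  S(S(S(mul(add(SZ, mul(Z, SSZ)), add(SZ, SSZ)))))
  →10  S(S(S(mul(S(add(Z, mul(Z, SSZ))), add(SZ, SSZ)))))
  →11  S(S(S(add(add(SZ, SSZ), mul(add(Z, mul(Z, SSZ)), add(SZ, SSZ))))))
  →12  S(S(S(add(S(add(Z, SSZ)), mul(add(Z, mul(Z, SSZ)), add(SZ, SSZ))))))
  →13  S(S(S(S(add(add(Z, SSZ), mul(add(Z, mul(Z, SSZ)), add(SZ, SSZ)))))))
  →14  S(S(S(S(add(SSZ, mul(add(Z, mul(Z, SSZ)), add(SZ, SSZ)))))))
  →15  S(S(S(S(S(add(SZ, mul(add(Z, mul(Z, SSZ)), add(SZ, SSZ))))))))
  →16  S(S(S(S(S(S(add(Z, mul(add(Z, mul(Z, SSZ)), add(SZ, SSZ)))))))))
  →17  S(S(S(S(S(S(mul(add(Z, mul(Z, SSZ)), add(SZ, SSZ))))))))
  →18  S(S(S(S(S(S(mul(mul(Z, SSZ), add(SZ, SSZ))))))))
  →19  S(S(S(S(S(S(mul(Z, add(SZ, SSZ))))))))
  →20  S^6(Z)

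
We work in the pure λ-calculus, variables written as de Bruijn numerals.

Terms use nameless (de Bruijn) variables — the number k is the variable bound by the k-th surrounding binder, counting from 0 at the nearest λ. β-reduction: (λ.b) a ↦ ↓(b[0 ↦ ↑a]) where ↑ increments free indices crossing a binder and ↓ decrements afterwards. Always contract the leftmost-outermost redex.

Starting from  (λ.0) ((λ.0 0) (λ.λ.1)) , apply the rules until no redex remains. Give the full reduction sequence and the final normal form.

Answer: normal form = λ.λ.λ.1  (in 3 steps)

Derivation:
  start: (λ.0) ((λ.0 0) (λ.λ.1))
  →1  (λ.0 0) (λ.λ.1)
  →2  (λ.λ.1) (λ.λ.1)
  →3  λ.λ.λ.1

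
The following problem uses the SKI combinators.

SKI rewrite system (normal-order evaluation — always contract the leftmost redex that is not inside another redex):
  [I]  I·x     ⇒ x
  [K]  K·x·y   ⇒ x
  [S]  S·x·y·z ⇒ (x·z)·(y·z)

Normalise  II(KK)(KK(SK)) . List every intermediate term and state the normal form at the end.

Answer: normal form = K  (in 3 steps)

Reduction:
  start: II(KK)(KK(SK))
  →1  I(KK)(KK(SK))
  →2  KK(KK(SK))
  →3  K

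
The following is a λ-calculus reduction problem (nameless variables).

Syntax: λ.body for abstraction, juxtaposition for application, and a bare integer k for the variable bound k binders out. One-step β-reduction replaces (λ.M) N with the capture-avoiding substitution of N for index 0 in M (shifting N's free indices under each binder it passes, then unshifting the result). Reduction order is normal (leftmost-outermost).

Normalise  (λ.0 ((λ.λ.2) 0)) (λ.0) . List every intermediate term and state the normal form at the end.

  start: (λ.0 ((λ.λ.2) 0)) (λ.0)
  →1  (λ.0) ((λ.λ.λ.0) (λ.0))
  →2  (λ.λ.λ.0) (λ.0)
  →3  λ.λ.0

Answer: normal form = λ.λ.0  (in 3 steps)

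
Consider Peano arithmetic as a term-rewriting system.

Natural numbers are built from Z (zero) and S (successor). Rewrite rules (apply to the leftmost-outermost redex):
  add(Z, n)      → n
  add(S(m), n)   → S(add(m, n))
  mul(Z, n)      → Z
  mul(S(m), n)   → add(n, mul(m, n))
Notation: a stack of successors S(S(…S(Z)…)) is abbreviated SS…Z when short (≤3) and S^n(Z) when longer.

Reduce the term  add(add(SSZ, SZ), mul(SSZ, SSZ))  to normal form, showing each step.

Answer: normal form = S^7(Z)  (in 16 steps)

Derivation:
  start: add(add(SSZ, SZ), mul(SSZ, SSZ))
  step 1: add(S(add(SZ, SZ)), mul(SSZ, SSZ))
  step 2: S(add(add(SZ, SZ), mul(SSZ, SSZ)))
  step 3: S(add(S(add(Z, SZ)), mul(SSZ, SSZ)))
  step 4: S(S(add(add(Z, SZ), mul(SSZ, SSZ))))
  step 5: S(S(add(SZ, mul(SSZ, SSZ))))
  step 6: S(S(S(add(Z, mul(SSZ, SSZ)))))
  step 7: S(S(S(mul(SSZ, SSZ))))
  step 8: S(S(S(add(SSZ, mul(SZ, SSZ)))))
  step 9: S(S(S(S(add(SZ, mul(SZ, SSZ))))))
  step 10: S(S(S(S(S(add(Z, mul(SZ, SSZ)))))))
  step 11: S(S(S(S(S(mul(SZ, SSZ))))))
  step 12: S(S(S(S(S(add(SSZ, mul(Z, SSZ)))))))
  step 13: S(S(S(S(S(S(add(SZ, mul(Z, SSZ))))))))
  step 14: S(S(S(S(S(S(S(add(Z, mul(Z, SSZ)))))))))
  step 15: S(S(S(S(S(S(S(mul(Z, SSZ))))))))
  step 16: S^7(Z)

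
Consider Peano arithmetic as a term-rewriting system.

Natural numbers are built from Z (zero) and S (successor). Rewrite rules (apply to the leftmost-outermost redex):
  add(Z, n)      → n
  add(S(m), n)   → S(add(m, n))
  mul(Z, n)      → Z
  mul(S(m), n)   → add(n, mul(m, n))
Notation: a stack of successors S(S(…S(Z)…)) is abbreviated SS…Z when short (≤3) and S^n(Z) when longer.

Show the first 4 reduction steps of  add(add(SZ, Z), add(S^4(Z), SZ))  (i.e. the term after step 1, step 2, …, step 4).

  start: add(add(SZ, Z), add(S^4(Z), SZ))
  [1] add(S(add(Z, Z)), add(S^4(Z), SZ))
  [2] S(add(add(Z, Z), add(S^4(Z), SZ)))
  [3] S(add(Z, add(S^4(Z), SZ)))
  [4] S(add(S^4(Z), SZ))

Answer: after 4 steps: S(add(S^4(Z), SZ))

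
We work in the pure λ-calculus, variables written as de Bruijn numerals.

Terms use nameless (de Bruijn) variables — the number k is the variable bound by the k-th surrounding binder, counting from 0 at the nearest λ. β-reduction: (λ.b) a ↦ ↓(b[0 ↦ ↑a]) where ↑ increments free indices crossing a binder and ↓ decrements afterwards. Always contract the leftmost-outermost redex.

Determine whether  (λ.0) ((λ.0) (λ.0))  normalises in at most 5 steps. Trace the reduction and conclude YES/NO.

Answer: YES — reaches normal form λ.0 in 2 ≤ 5 steps

Derivation:
  start: (λ.0) ((λ.0) (λ.0))
  step 1: (λ.0) (λ.0)
  step 2: λ.0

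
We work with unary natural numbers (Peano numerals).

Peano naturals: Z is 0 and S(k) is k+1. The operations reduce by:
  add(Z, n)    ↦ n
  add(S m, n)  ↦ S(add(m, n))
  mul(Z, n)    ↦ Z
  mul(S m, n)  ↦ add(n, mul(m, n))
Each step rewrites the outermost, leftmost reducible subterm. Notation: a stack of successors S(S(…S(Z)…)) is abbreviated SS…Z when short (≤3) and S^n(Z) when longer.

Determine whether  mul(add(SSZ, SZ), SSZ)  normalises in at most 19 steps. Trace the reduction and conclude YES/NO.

Answer: YES — reaches normal form S^6(Z) in 16 ≤ 19 steps

Reduction:
  start: mul(add(SSZ, SZ), SSZ)
  step 1: mul(S(add(SZ, SZ)), SSZ)
  step 2: add(SSZ, mul(add(SZ, SZ), SSZ))
  step 3: S(add(SZ, mul(add(SZ, SZ), SSZ)))
  step 4: S(S(add(Z, mul(add(SZ, SZ), SSZ))))
  step 5: S(S(mul(add(SZ, SZ), SSZ)))
  step 6: S(S(mul(S(add(Z, SZ)), SSZ)))
  step 7: S(S(add(SSZ, mul(add(Z, SZ), SSZ))))
  step 8: S(S(S(add(SZ, mul(add(Z, SZ), SSZ)))))
  step 9: S(S(S(S(add(Z, mul(add(Z, SZ), SSZ))))))
  step 10: S(S(S(S(mul(add(Z, SZ), SSZ)))))
  step 11: S(S(S(S(mul(SZ, SSZ)))))
  step 12: S(S(S(S(add(SSZ, mul(Z, SSZ))))))
  step 13: S(S(S(S(S(add(SZ, mul(Z, SSZ)))))))
  step 14: S(S(S(S(S(S(add(Z, mul(Z, SSZ))))))))
  step 15: S(S(S(S(S(S(mul(Z, SSZ)))))))
  step 16: S^6(Z)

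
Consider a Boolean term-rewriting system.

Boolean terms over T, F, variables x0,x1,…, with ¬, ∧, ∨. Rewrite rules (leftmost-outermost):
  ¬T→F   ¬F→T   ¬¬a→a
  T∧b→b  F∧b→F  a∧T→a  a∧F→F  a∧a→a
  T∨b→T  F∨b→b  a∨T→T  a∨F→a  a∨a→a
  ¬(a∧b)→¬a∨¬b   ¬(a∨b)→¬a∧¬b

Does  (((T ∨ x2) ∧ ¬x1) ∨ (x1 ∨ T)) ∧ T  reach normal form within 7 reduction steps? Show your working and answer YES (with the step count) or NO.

  start: (((T ∨ x2) ∧ ¬x1) ∨ (x1 ∨ T)) ∧ T
  step 1: ((T ∨ x2) ∧ ¬x1) ∨ (x1 ∨ T)
  step 2: (T ∧ ¬x1) ∨ (x1 ∨ T)
  step 3: ¬x1 ∨ (x1 ∨ T)
  step 4: ¬x1 ∨ T
  step 5: T

Answer: YES — reaches normal form T in 5 ≤ 7 steps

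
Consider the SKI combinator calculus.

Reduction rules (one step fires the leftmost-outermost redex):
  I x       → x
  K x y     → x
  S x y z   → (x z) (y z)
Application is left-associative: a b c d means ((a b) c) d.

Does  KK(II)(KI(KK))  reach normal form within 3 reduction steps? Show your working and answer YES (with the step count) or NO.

Answer: YES — reaches normal form KI in 2 ≤ 3 steps

Derivation:
  start: KK(II)(KI(KK))
  [1] K(KI(KK))
  [2] KI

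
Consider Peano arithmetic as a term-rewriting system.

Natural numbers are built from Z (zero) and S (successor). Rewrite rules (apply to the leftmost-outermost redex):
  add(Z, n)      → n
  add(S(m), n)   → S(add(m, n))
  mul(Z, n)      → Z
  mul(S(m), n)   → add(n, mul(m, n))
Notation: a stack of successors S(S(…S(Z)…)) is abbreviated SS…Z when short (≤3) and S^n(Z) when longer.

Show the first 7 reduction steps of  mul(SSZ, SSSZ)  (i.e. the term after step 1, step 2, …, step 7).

  start: mul(SSZ, SSSZ)
  step 1: add(SSSZ, mul(SZ, SSSZ))
  step 2: S(add(SSZ, mul(SZ, SSSZ)))
  step 3: S(S(add(SZ, mul(SZ, SSSZ))))
  step 4: S(S(S(add(Z, mul(SZ, SSSZ)))))
  step 5: S(S(S(mul(SZ, SSSZ))))
  step 6: S(S(S(add(SSSZ, mul(Z, SSSZ)))))
  step 7: S(S(S(S(add(SSZ, mul(Z, SSSZ))))))

Answer: after 7 steps: S(S(S(S(add(SSZ, mul(Z, SSSZ))))))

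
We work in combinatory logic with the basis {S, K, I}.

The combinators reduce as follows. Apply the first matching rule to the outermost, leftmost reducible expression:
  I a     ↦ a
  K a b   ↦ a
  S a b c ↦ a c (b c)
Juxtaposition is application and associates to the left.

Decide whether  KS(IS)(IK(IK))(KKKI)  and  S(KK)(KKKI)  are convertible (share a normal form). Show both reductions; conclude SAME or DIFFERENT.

Answer: SAME — A ⇓ S(KK)(KI), B ⇓ S(KK)(KI)

Derivation:
Term A:
  start: KS(IS)(IK(IK))(KKKI)
  →1  S(IK(IK))(KKKI)
  →2  S(K(IK))(KKKI)
  →3  S(KK)(KKKI)
  →4  S(KK)(KI)

Term B:
  start: S(KK)(KKKI)
  →1  S(KK)(KI)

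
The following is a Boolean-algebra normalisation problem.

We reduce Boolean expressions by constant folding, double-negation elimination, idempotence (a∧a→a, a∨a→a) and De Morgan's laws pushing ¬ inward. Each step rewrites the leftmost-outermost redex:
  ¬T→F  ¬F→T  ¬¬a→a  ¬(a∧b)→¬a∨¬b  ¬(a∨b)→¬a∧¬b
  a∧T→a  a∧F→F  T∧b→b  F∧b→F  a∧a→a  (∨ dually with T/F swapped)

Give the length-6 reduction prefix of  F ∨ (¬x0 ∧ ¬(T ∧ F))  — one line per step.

Answer: after 6 steps: ¬x0

Derivation:
  start: F ∨ (¬x0 ∧ ¬(T ∧ F))
  [1] ¬x0 ∧ ¬(T ∧ F)
  [2] ¬x0 ∧ (¬T ∨ ¬F)
  [3] ¬x0 ∧ (F ∨ ¬F)
  [4] ¬x0 ∧ ¬F
  [5] ¬x0 ∧ T
  [6] ¬x0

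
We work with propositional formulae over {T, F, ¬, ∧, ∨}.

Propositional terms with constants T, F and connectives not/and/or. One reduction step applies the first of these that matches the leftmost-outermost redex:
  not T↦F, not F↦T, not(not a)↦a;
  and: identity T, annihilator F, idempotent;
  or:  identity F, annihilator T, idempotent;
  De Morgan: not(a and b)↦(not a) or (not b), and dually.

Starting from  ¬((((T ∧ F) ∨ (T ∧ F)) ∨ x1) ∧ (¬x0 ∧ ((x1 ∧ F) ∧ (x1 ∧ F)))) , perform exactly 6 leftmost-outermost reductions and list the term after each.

Answer: after 6 steps: ((F ∨ ¬F) ∧ ¬x1) ∨ ¬(¬x0 ∧ ((x1 ∧ F) ∧ (x1 ∧ F)))

Reduction:
  start: ¬((((T ∧ F) ∨ (T ∧ F)) ∨ x1) ∧ (¬x0 ∧ ((x1 ∧ F) ∧ (x1 ∧ F))))
  [1] ¬(((T ∧ F) ∨ (T ∧ F)) ∨ x1) ∨ ¬(¬x0 ∧ ((x1 ∧ F) ∧ (x1 ∧ F)))
  [2] (¬((T ∧ F) ∨ (T ∧ F)) ∧ ¬x1) ∨ ¬(¬x0 ∧ ((x1 ∧ F) ∧ (x1 ∧ F)))
  [3] ((¬(T ∧ F) ∧ ¬(T ∧ F)) ∧ ¬x1) ∨ ¬(¬x0 ∧ ((x1 ∧ F) ∧ (x1 ∧ F)))
  [4] (¬(T ∧ F) ∧ ¬x1) ∨ ¬(¬x0 ∧ ((x1 ∧ F) ∧ (x1 ∧ F)))
  [5] ((¬T ∨ ¬F) ∧ ¬x1) ∨ ¬(¬x0 ∧ ((x1 ∧ F) ∧ (x1 ∧ F)))
  [6] ((F ∨ ¬F) ∧ ¬x1) ∨ ¬(¬x0 ∧ ((x1 ∧ F) ∧ (x1 ∧ F)))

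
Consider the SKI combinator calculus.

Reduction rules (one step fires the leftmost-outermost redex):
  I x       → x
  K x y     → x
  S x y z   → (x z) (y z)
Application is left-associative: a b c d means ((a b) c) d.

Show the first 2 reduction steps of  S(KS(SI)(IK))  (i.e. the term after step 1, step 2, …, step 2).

Answer: after 2 steps: S(SK)

Working:
  start: S(KS(SI)(IK))
  →1  S(S(IK))
  →2  S(SK)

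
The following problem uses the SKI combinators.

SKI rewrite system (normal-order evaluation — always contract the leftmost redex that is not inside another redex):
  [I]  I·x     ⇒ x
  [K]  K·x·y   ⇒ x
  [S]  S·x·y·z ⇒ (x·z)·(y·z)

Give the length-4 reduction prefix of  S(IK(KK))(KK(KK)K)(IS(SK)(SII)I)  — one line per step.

Answer: after 4 steps: K

Reduction:
  start: S(IK(KK))(KK(KK)K)(IS(SK)(SII)I)
  step 1: IK(KK)(IS(SK)(SII)I)(KK(KK)K(IS(SK)(SII)I))
  step 2: K(KK)(IS(SK)(SII)I)(KK(KK)K(IS(SK)(SII)I))
  step 3: KK(KK(KK)K(IS(SK)(SII)I))
  step 4: K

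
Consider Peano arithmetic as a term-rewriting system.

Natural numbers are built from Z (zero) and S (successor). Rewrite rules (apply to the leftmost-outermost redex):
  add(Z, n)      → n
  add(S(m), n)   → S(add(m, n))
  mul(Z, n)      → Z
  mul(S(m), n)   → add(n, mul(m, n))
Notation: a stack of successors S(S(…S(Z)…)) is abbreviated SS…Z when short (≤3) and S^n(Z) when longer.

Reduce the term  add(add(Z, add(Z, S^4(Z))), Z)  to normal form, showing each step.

Answer: normal form = S^4(Z)  (in 7 steps)

Derivation:
  start: add(add(Z, add(Z, S^4(Z))), Z)
  step 1: add(add(Z, S^4(Z)), Z)
  step 2: add(S^4(Z), Z)
  step 3: S(add(SSSZ, Z))
  step 4: S(S(add(SSZ, Z)))
  step 5: S(S(S(add(SZ, Z))))
  step 6: S(S(S(S(add(Z, Z)))))
  step 7: S^4(Z)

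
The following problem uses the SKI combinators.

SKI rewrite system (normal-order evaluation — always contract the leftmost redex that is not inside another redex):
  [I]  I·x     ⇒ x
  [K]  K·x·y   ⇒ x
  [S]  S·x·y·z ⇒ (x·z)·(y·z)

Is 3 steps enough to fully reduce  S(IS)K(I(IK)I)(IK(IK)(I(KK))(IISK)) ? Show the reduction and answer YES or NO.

Answer: NO — after 3 steps the term is I(IK)I(IK(IK)(I(KK))(IISK))(K(I(IK)I)(IK(IK)(I(KK))(IISK))), not yet normal

Working:
  start: S(IS)K(I(IK)I)(IK(IK)(I(KK))(IISK))
  [1] IS(I(IK)I)(K(I(IK)I))(IK(IK)(I(KK))(IISK))
  [2] S(I(IK)I)(K(I(IK)I))(IK(IK)(I(KK))(IISK))
  [3] I(IK)I(IK(IK)(I(KK))(IISK))(K(I(IK)I)(IK(IK)(I(KK))(IISK)))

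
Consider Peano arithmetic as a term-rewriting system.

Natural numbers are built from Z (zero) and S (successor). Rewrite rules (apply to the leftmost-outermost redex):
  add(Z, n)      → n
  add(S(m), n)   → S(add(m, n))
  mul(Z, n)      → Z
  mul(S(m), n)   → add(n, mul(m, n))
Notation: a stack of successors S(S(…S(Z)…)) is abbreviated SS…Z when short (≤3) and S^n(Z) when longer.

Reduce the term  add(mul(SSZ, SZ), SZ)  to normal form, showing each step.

Answer: normal form = SSSZ  (in 10 steps)

Working:
  start: add(mul(SSZ, SZ), SZ)
  [1] add(add(SZ, mul(SZ, SZ)), SZ)
  [2] add(S(add(Z, mul(SZ, SZ))), SZ)
  [3] S(add(add(Z, mul(SZ, SZ)), SZ))
  [4] S(add(mul(SZ, SZ), SZ))
  [5] S(add(add(SZ, mul(Z, SZ)), SZ))
  [6] S(add(S(add(Z, mul(Z, SZ))), SZ))
  [7] S(S(add(add(Z, mul(Z, SZ)), SZ)))
  [8] S(S(add(mul(Z, SZ), SZ)))
  [9] S(S(add(Z, SZ)))
  [10] SSSZ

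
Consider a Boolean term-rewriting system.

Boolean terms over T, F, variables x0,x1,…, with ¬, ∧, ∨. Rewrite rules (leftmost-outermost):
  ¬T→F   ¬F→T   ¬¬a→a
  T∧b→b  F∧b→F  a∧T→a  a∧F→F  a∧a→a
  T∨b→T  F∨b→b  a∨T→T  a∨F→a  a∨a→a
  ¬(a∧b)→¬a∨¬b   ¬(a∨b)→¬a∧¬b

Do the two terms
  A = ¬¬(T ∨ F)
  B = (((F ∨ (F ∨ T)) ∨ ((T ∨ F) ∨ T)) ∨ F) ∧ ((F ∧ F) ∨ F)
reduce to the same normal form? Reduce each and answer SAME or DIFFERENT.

Term A:
  start: ¬¬(T ∨ F)
  [1] T ∨ F
  [2] T

Term B:
  start: (((F ∨ (F ∨ T)) ∨ ((T ∨ F) ∨ T)) ∨ F) ∧ ((F ∧ F) ∨ F)
  [1] ((F ∨ (F ∨ T)) ∨ ((T ∨ F) ∨ T)) ∧ ((F ∧ F) ∨ F)
  [2] ((F ∨ T) ∨ ((T ∨ F) ∨ T)) ∧ ((F ∧ F) ∨ F)
  [3] (T ∨ ((T ∨ F) ∨ T)) ∧ ((F ∧ F) ∨ F)
  [4] T ∧ ((F ∧ F) ∨ F)
  [5] (F ∧ F) ∨ F
  [6] F ∧ F
  [7] F

Answer: DIFFERENT — A ⇓ T, B ⇓ F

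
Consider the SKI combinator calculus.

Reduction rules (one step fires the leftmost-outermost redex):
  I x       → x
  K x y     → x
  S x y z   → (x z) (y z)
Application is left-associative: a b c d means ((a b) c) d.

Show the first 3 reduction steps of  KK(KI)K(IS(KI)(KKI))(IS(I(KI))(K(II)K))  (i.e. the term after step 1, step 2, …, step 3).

  start: KK(KI)K(IS(KI)(KKI))(IS(I(KI))(K(II)K))
  [1] KK(IS(KI)(KKI))(IS(I(KI))(K(II)K))
  [2] K(IS(I(KI))(K(II)K))
  [3] K(S(I(KI))(K(II)K))

Answer: after 3 steps: K(S(I(KI))(K(II)K))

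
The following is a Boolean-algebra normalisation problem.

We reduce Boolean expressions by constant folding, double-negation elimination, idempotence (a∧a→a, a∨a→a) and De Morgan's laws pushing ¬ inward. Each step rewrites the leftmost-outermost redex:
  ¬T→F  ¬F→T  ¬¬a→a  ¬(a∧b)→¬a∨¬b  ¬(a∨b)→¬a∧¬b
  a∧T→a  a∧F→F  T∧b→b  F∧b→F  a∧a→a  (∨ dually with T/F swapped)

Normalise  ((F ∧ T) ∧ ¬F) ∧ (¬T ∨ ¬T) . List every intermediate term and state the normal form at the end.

  start: ((F ∧ T) ∧ ¬F) ∧ (¬T ∨ ¬T)
  →1  (F ∧ ¬F) ∧ (¬T ∨ ¬T)
  →2  F ∧ (¬T ∨ ¬T)
  →3  F

Answer: normal form = F  (in 3 steps)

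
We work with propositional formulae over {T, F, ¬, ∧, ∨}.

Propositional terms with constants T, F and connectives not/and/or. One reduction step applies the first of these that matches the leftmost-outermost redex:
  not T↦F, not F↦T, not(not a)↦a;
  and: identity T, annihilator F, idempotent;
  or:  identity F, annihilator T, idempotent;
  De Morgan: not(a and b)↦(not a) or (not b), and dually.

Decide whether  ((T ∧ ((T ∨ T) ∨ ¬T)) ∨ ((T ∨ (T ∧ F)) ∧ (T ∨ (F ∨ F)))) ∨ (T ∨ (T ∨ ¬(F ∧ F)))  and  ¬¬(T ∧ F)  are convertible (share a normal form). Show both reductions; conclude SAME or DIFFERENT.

Term A:
  start: ((T ∧ ((T ∨ T) ∨ ¬T)) ∨ ((T ∨ (T ∧ F)) ∧ (T ∨ (F ∨ F)))) ∨ (T ∨ (T ∨ ¬(F ∧ F)))
  →1  (((T ∨ T) ∨ ¬T) ∨ ((T ∨ (T ∧ F)) ∧ (T ∨ (F ∨ F)))) ∨ (T ∨ (T ∨ ¬(F ∧ F)))
  →2  ((T ∨ ¬T) ∨ ((T ∨ (T ∧ F)) ∧ (T ∨ (F ∨ F)))) ∨ (T ∨ (T ∨ ¬(F ∧ F)))
  →3  (T ∨ ((T ∨ (T ∧ F)) ∧ (T ∨ (F ∨ F)))) ∨ (T ∨ (T ∨ ¬(F ∧ F)))
  →4  T ∨ (T ∨ (T ∨ ¬(F ∧ F)))
  →5  T

Term B:
  start: ¬¬(T ∧ F)
  →1  T ∧ F
  →2  F

Answer: DIFFERENT — A ⇓ T, B ⇓ F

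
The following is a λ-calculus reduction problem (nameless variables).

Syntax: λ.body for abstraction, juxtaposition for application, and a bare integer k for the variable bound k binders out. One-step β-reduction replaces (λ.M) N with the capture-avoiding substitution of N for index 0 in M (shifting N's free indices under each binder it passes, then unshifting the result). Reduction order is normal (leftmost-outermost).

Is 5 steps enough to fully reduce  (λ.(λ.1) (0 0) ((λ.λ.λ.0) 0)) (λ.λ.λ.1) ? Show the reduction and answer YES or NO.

  start: (λ.(λ.1) (0 0) ((λ.λ.λ.0) 0)) (λ.λ.λ.1)
  [1] (λ.λ.λ.λ.1) ((λ.λ.λ.1) (λ.λ.λ.1)) ((λ.λ.λ.0) (λ.λ.λ.1))
  [2] (λ.λ.λ.1) ((λ.λ.λ.0) (λ.λ.λ.1))
  [3] λ.λ.1

Answer: YES — reaches normal form λ.λ.1 in 3 ≤ 5 steps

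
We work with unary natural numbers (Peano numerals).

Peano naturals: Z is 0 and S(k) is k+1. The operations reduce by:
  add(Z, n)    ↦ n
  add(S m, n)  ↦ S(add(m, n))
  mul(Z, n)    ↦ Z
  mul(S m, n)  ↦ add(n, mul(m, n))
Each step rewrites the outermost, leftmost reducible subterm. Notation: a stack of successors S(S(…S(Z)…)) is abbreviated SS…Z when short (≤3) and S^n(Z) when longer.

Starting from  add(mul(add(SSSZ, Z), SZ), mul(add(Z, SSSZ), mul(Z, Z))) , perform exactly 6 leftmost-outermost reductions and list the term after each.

Answer: after 6 steps: S(add(mul(S(add(SZ, Z)), SZ), mul(add(Z, SSSZ), mul(Z, Z))))

Working:
  start: add(mul(add(SSSZ, Z), SZ), mul(add(Z, SSSZ), mul(Z, Z)))
  [1] add(mul(S(add(SSZ, Z)), SZ), mul(add(Z, SSSZ), mul(Z, Z)))
  [2] add(add(SZ, mul(add(SSZ, Z), SZ)), mul(add(Z, SSSZ), mul(Z, Z)))
  [3] add(S(add(Z, mul(add(SSZ, Z), SZ))), mul(add(Z, SSSZ), mul(Z, Z)))
  [4] S(add(add(Z, mul(add(SSZ, Z), SZ)), mul(add(Z, SSSZ), mul(Z, Z))))
  [5] S(add(mul(add(SSZ, Z), SZ), mul(add(Z, SSSZ), mul(Z, Z))))
  [6] S(add(mul(S(add(SZ, Z)), SZ), mul(add(Z, SSSZ), mul(Z, Z))))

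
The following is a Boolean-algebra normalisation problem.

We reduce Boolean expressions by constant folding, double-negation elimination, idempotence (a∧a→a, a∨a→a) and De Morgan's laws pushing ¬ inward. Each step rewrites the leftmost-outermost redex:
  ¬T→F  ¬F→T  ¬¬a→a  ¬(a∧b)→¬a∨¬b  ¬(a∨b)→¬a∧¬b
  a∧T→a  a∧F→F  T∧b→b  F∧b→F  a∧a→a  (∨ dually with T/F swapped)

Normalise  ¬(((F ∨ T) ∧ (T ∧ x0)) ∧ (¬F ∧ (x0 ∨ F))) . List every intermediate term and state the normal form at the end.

Answer: normal form = ¬x0  (in 17 steps)

Working:
  start: ¬(((F ∨ T) ∧ (T ∧ x0)) ∧ (¬F ∧ (x0 ∨ F)))
  step 1: ¬((F ∨ T) ∧ (T ∧ x0)) ∨ ¬(¬F ∧ (x0 ∨ F))
  step 2: (¬(F ∨ T) ∨ ¬(T ∧ x0)) ∨ ¬(¬F ∧ (x0 ∨ F))
  step 3: ((¬F ∧ ¬T) ∨ ¬(T ∧ x0)) ∨ ¬(¬F ∧ (x0 ∨ F))
  step 4: ((T ∧ ¬T) ∨ ¬(T ∧ x0)) ∨ ¬(¬F ∧ (x0 ∨ F))
  step 5: (¬T ∨ ¬(T ∧ x0)) ∨ ¬(¬F ∧ (x0 ∨ F))
  step 6: (F ∨ ¬(T ∧ x0)) ∨ ¬(¬F ∧ (x0 ∨ F))
  step 7: ¬(T ∧ x0) ∨ ¬(¬F ∧ (x0 ∨ F))
  step 8: (¬T ∨ ¬x0) ∨ ¬(¬F ∧ (x0 ∨ F))
  step 9: (F ∨ ¬x0) ∨ ¬(¬F ∧ (x0 ∨ F))
  step 10: ¬x0 ∨ ¬(¬F ∧ (x0 ∨ F))
  step 11: ¬x0 ∨ (¬¬F ∨ ¬(x0 ∨ F))
  step 12: ¬x0 ∨ (F ∨ ¬(x0 ∨ F))
  step 13: ¬x0 ∨ ¬(x0 ∨ F)
  step 14: ¬x0 ∨ (¬x0 ∧ ¬F)
  step 15: ¬x0 ∨ (¬x0 ∧ T)
  step 16: ¬x0 ∨ ¬x0
  step 17: ¬x0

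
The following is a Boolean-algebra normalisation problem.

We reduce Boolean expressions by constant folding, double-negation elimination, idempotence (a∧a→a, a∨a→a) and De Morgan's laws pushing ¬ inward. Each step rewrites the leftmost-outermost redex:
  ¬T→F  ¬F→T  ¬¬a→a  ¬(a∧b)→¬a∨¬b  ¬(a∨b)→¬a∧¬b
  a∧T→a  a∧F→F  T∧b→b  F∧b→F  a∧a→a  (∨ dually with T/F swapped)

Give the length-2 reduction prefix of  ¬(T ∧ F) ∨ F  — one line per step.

  start: ¬(T ∧ F) ∨ F
  →1  ¬(T ∧ F)
  →2  ¬T ∨ ¬F

Answer: after 2 steps: ¬T ∨ ¬F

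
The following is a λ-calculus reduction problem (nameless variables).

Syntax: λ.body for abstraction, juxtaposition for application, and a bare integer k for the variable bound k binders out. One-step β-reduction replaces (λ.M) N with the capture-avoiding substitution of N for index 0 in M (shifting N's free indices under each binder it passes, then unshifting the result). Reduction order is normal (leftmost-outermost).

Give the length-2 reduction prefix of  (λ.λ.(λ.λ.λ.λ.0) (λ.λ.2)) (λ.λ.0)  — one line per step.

Answer: after 2 steps: λ.λ.λ.λ.0

Reduction:
  start: (λ.λ.(λ.λ.λ.λ.0) (λ.λ.2)) (λ.λ.0)
  step 1: λ.(λ.λ.λ.λ.0) (λ.λ.2)
  step 2: λ.λ.λ.λ.0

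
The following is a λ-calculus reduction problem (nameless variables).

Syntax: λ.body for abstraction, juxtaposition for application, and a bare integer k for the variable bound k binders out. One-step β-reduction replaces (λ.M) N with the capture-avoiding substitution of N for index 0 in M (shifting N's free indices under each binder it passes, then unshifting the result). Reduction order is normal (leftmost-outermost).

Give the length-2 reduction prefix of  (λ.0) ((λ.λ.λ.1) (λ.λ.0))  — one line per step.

  start: (λ.0) ((λ.λ.λ.1) (λ.λ.0))
  step 1: (λ.λ.λ.1) (λ.λ.0)
  step 2: λ.λ.1

Answer: after 2 steps: λ.λ.1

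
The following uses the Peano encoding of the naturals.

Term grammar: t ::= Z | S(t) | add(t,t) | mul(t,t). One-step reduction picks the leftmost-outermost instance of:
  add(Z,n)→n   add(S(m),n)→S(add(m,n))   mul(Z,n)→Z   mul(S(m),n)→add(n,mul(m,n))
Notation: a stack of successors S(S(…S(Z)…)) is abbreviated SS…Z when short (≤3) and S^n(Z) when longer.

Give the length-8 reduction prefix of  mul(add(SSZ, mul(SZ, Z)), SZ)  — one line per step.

Answer: after 8 steps: S(S(mul(add(Z, mul(SZ, Z)), SZ)))

Reduction:
  start: mul(add(SSZ, mul(SZ, Z)), SZ)
  [1] mul(S(add(SZ, mul(SZ, Z))), SZ)
  [2] add(SZ, mul(add(SZ, mul(SZ, Z)), SZ))
  [3] S(add(Z, mul(add(SZ, mul(SZ, Z)), SZ)))
  [4] S(mul(add(SZ, mul(SZ, Z)), SZ))
  [5] S(mul(S(add(Z, mul(SZ, Z))), SZ))
  [6] S(add(SZ, mul(add(Z, mul(SZ, Z)), SZ)))
  [7] S(S(add(Z, mul(add(Z, mul(SZ, Z)), SZ))))
  [8] S(S(mul(add(Z, mul(SZ, Z)), SZ)))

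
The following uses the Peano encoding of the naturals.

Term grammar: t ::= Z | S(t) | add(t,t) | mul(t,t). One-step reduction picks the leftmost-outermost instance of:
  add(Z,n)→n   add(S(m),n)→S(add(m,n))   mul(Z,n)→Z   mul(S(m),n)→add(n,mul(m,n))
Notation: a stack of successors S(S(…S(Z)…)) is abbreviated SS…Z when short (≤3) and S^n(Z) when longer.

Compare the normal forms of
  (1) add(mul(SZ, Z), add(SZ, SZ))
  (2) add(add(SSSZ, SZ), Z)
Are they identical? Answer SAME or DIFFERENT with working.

Term A:
  start: add(mul(SZ, Z), add(SZ, SZ))
  →1  add(add(Z, mul(Z, Z)), add(SZ, SZ))
  →2  add(mul(Z, Z), add(SZ, SZ))
  →3  add(Z, add(SZ, SZ))
  →4  add(SZ, SZ)
  →5  S(add(Z, SZ))
  →6  SSZ

Term B:
  start: add(add(SSSZ, SZ), Z)
  →1  add(S(add(SSZ, SZ)), Z)
  →2  S(add(add(SSZ, SZ), Z))
  →3  S(add(S(add(SZ, SZ)), Z))
  →4  S(S(add(add(SZ, SZ), Z)))
  →5  S(S(add(S(add(Z, SZ)), Z)))
  →6  S(S(S(add(add(Z, SZ), Z))))
  →7  S(S(S(add(SZ, Z))))
  →8  S(S(S(S(add(Z, Z)))))
  →9  S^4(Z)

Answer: DIFFERENT — A ⇓ SSZ, B ⇓ S^4(Z)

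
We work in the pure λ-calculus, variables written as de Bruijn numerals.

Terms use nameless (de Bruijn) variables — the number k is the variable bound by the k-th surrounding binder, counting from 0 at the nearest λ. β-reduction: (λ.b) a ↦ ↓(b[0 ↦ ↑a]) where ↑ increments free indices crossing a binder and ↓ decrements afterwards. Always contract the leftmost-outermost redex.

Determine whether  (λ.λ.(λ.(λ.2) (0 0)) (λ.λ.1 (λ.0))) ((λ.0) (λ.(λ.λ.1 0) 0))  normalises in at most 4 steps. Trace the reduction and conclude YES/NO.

  start: (λ.λ.(λ.(λ.2) (0 0)) (λ.λ.1 (λ.0))) ((λ.0) (λ.(λ.λ.1 0) 0))
  [1] λ.(λ.(λ.2) (0 0)) (λ.λ.1 (λ.0))
  [2] λ.(λ.1) ((λ.λ.1 (λ.0)) (λ.λ.1 (λ.0)))
  [3] λ.0

Answer: YES — reaches normal form λ.0 in 3 ≤ 4 steps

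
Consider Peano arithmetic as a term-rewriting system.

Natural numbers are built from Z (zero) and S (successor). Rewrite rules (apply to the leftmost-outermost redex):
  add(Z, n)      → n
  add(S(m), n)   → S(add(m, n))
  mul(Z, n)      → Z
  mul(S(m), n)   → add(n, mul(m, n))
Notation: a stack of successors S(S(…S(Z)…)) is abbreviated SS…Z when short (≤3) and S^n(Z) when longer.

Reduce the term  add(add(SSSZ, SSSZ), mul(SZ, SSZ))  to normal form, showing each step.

Answer: normal form = S^8(Z)  (in 16 steps)

Working:
  start: add(add(SSSZ, SSSZ), mul(SZ, SSZ))
  [1] add(S(add(SSZ, SSSZ)), mul(SZ, SSZ))
  [2] S(add(add(SSZ, SSSZ), mul(SZ, SSZ)))
  [3] S(add(S(add(SZ, SSSZ)), mul(SZ, SSZ)))
  [4] S(S(add(add(SZ, SSSZ), mul(SZ, SSZ))))
  [5] S(S(add(S(add(Z, SSSZ)), mul(SZ, SSZ))))
  [6] S(S(S(add(add(Z, SSSZ), mul(SZ, SSZ)))))
  [7] S(S(S(add(SSSZ, mul(SZ, SSZ)))))
  [8] S(S(S(S(add(SSZ, mul(SZ, SSZ))))))
  [9] S(S(S(S(S(add(SZ, mul(SZ, SSZ)))))))
  [10] S(S(S(S(S(S(add(Z, mul(SZ, SSZ))))))))
  [11] S(S(S(S(S(S(mul(SZ, SSZ)))))))
  [12] S(S(S(S(S(S(add(SSZ, mul(Z, SSZ))))))))
  [13] S(S(S(S(S(S(S(add(SZ, mul(Z, SSZ)))))))))
  [14] S(S(S(S(S(S(S(S(add(Z, mul(Z, SSZ))))))))))
  [15] S(S(S(S(S(S(S(S(mul(Z, SSZ)))))))))
  [16] S^8(Z)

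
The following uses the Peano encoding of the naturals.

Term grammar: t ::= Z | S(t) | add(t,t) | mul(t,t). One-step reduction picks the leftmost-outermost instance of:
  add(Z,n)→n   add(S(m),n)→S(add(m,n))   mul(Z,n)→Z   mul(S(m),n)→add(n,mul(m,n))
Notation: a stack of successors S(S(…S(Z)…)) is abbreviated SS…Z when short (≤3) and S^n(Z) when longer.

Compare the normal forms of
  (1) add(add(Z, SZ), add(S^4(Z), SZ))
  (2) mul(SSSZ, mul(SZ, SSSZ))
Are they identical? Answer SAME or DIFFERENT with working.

Answer: DIFFERENT — A ⇓ S^6(Z), B ⇓ S^9(Z)

Reduction:
Term A:
  start: add(add(Z, SZ), add(S^4(Z), SZ))
  step 1: add(SZ, add(S^4(Z), SZ))
  step 2: S(add(Z, add(S^4(Z), SZ)))
  step 3: S(add(S^4(Z), SZ))
  step 4: S(S(add(SSSZ, SZ)))
  step 5: S(S(S(add(SSZ, SZ))))
  step 6: S(S(S(S(add(SZ, SZ)))))
  step 7: S(S(S(S(S(add(Z, SZ))))))
  step 8: S^6(Z)

Term B:
  start: mul(SSSZ, mul(SZ, SSSZ))
  step 1: add(mul(SZ, SSSZ), mul(SSZ, mul(SZ, SSSZ)))
  step 2: add(add(SSSZ, mul(Z, SSSZ)), mul(SSZ, mul(SZ, SSSZ)))
  step 3: add(S(add(SSZ, mul(Z, SSSZ))), mul(SSZ, mul(SZ, SSSZ)))
  step 4: S(add(add(SSZ, mul(Z, SSSZ)), mul(SSZ, mul(SZ, SSSZ))))
  step 5: S(add(S(add(SZ, mul(Z, SSSZ))), mul(SSZ, mul(SZ, SSSZ))))
  step 6: S(S(add(add(SZ, mul(Z, SSSZ)), mul(SSZ, mul(SZ, SSSZ)))))
  step 7: S(S(add(S(add(Z, mul(Z, SSSZ))), mul(SSZ, mul(SZ, SSSZ)))))
  step 8: S(S(S(add(add(Z, mul(Z, SSSZ)), mul(SSZ, mul(SZ, SSSZ))))))
  step 9: S(S(S(add(mul(Z, SSSZ), mul(SSZ, mul(SZ, SSSZ))))))
  step 10: S(S(S(add(Z, mul(SSZ, mul(SZ, SSSZ))))))
  step 11: S(S(S(mul(SSZ, mul(SZ, SSSZ)))))
  step 12: S(S(S(add(mul(SZ, SSSZ), mul(SZ, mul(SZ, SSSZ))))))
  step 13: S(S(S(add(add(SSSZ, mul(Z, SSSZ)), mul(SZ, mul(SZ, SSSZ))))))
  step 14: S(S(S(add(S(add(SSZ, mul(Z, SSSZ))), mul(SZ, mul(SZ, SSSZ))))))
  step 15: S(S(S(S(add(add(SSZ, mul(Z, SSSZ)), mul(SZ, mul(SZ, SSSZ)))))))
  step 16: S(S(S(S(add(S(add(SZ, mul(Z, SSSZ))), mul(SZ, mul(SZ, SSSZ)))))))
  step 17: S(S(S(S(S(add(add(SZ, mul(Z, SSSZ)), mul(SZ, mul(SZ, SSSZ))))))))
  step 18: S(S(S(S(S(add(S(add(Z, mul(Z, SSSZ))), mul(SZ, mul(SZ, SSSZ))))))))
  step 19: S(S(S(S(S(S(add(add(Z, mul(Z, SSSZ)), mul(SZ, mul(SZ, SSSZ)))))))))
  step 20: S(S(S(S(S(S(add(mul(Z, SSSZ), mul(SZ, mul(SZ, SSSZ)))))))))
  step 21: S(S(S(S(S(S(add(Z, mul(SZ, mul(SZ, SSSZ)))))))))
  step 22: S(S(S(S(S(S(mul(SZ, mul(SZ, SSSZ))))))))
  step 23: S(S(S(S(S(S(add(mul(SZ, SSSZ), mul(Z, mul(SZ, SSSZ)))))))))
  step 24: S(S(S(S(S(S(add(add(SSSZ, mul(Z, SSSZ)), mul(Z, mul(SZ, SSSZ)))))))))
  step 25: S(S(S(S(S(S(add(S(add(SSZ, mul(Z, SSSZ))), mul(Z, mul(SZ, SSSZ)))))))))
  step 26: S(S(S(S(S(S(S(add(add(SSZ, mul(Z, SSSZ)), mul(Z, mul(SZ, SSSZ))))))))))
  step 27: S(S(S(S(S(S(S(add(S(add(SZ, mul(Z, SSSZ))), mul(Z, mul(SZ, SSSZ))))))))))
  step 28: S(S(S(S(S(S(S(S(add(add(SZ, mul(Z, SSSZ)), mul(Z, mul(SZ, SSSZ)))))))))))
  step 29: S(S(S(S(S(S(S(S(add(S(add(Z, mul(Z, SSSZ))), mul(Z, mul(SZ, SSSZ)))))))))))
  step 30: S(S(S(S(S(S(S(S(S(add(add(Z, mul(Z, SSSZ)), mul(Z, mul(SZ, SSSZ))))))))))))
  step 31: S(S(S(S(S(S(S(S(S(add(mul(Z, SSSZ), mul(Z, mul(SZ, SSSZ))))))))))))
  step 32: S(S(S(S(S(S(S(S(S(add(Z, mul(Z, mul(SZ, SSSZ))))))))))))
  step 33: S(S(S(S(S(S(S(S(S(mul(Z, mul(SZ, SSSZ)))))))))))
  step 34: S^9(Z)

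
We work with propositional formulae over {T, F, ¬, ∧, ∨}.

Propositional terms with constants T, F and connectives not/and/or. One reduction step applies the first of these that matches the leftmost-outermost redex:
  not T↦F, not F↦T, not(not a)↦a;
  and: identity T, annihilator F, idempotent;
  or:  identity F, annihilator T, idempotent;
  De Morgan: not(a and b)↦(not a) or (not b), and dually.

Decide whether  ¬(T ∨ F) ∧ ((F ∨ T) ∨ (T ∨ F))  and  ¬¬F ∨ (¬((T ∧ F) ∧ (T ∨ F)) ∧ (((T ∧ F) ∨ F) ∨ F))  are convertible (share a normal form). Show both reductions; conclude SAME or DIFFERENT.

Term A:
  start: ¬(T ∨ F) ∧ ((F ∨ T) ∨ (T ∨ F))
  →1  (¬T ∧ ¬F) ∧ ((F ∨ T) ∨ (T ∨ F))
  →2  (F ∧ ¬F) ∧ ((F ∨ T) ∨ (T ∨ F))
  →3  F ∧ ((F ∨ T) ∨ (T ∨ F))
  →4  F

Term B:
  start: ¬¬F ∨ (¬((T ∧ F) ∧ (T ∨ F)) ∧ (((T ∧ F) ∨ F) ∨ F))
  →1  F ∨ (¬((T ∧ F) ∧ (T ∨ F)) ∧ (((T ∧ F) ∨ F) ∨ F))
  →2  ¬((T ∧ F) ∧ (T ∨ F)) ∧ (((T ∧ F) ∨ F) ∨ F)
  →3  (¬(T ∧ F) ∨ ¬(T ∨ F)) ∧ (((T ∧ F) ∨ F) ∨ F)
  →4  ((¬T ∨ ¬F) ∨ ¬(T ∨ F)) ∧ (((T ∧ F) ∨ F) ∨ F)
  →5  ((F ∨ ¬F) ∨ ¬(T ∨ F)) ∧ (((T ∧ F) ∨ F) ∨ F)
  →6  (¬F ∨ ¬(T ∨ F)) ∧ (((T ∧ F) ∨ F) ∨ F)
  →7  (T ∨ ¬(T ∨ F)) ∧ (((T ∧ F) ∨ F) ∨ F)
  →8  T ∧ (((T ∧ F) ∨ F) ∨ F)
  →9  ((T ∧ F) ∨ F) ∨ F
  →10  (T ∧ F) ∨ F
  →11  T ∧ F
  →12  F

Answer: SAME — A ⇓ F, B ⇓ F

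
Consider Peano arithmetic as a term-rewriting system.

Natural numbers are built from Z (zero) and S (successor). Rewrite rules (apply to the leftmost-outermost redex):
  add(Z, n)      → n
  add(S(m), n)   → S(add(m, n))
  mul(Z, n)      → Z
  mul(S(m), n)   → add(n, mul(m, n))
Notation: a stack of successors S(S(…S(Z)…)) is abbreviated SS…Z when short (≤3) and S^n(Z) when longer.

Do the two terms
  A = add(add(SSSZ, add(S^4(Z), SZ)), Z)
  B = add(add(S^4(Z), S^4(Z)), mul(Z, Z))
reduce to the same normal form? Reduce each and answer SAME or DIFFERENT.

Answer: SAME — A ⇓ S^8(Z), B ⇓ S^8(Z)

Derivation:
Term A:
  start: add(add(SSSZ, add(S^4(Z), SZ)), Z)
  step 1: add(S(add(SSZ, add(S^4(Z), SZ))), Z)
  step 2: S(add(add(SSZ, add(S^4(Z), SZ)), Z))
  step 3: S(add(S(add(SZ, add(S^4(Z), SZ))), Z))
  step 4: S(S(add(add(SZ, add(S^4(Z), SZ)), Z)))
  step 5: S(S(add(S(add(Z, add(S^4(Z), SZ))), Z)))
  step 6: S(S(S(add(add(Z, add(S^4(Z), SZ)), Z))))
  step 7: S(S(S(add(add(S^4(Z), SZ), Z))))
  step 8: S(S(S(add(S(add(SSSZ, SZ)), Z))))
  step 9: S(S(S(S(add(add(SSSZ, SZ), Z)))))
  step 10: S(S(S(S(add(S(add(SSZ, SZ)), Z)))))
  step 11: S(S(S(S(S(add(add(SSZ, SZ), Z))))))
  step 12: S(S(S(S(S(add(S(add(SZ, SZ)), Z))))))
  step 13: S(S(S(S(S(S(add(add(SZ, SZ), Z)))))))
  step 14: S(S(S(S(S(S(add(S(add(Z, SZ)), Z)))))))
  step 15: S(S(S(S(S(S(S(add(add(Z, SZ), Z))))))))
  step 16: S(S(S(S(S(S(S(add(SZ, Z))))))))
  step 17: S(S(S(S(S(S(S(S(add(Z, Z)))))))))
  step 18: S^8(Z)

Term B:
  start: add(add(S^4(Z), S^4(Z)), mul(Z, Z))
  step 1: add(S(add(SSSZ, S^4(Z))), mul(Z, Z))
  step 2: S(add(add(SSSZ, S^4(Z)), mul(Z, Z)))
  step 3: S(add(S(add(SSZ, S^4(Z))), mul(Z, Z)))
  step 4: S(S(add(add(SSZ, S^4(Z)), mul(Z, Z))))
  step 5: S(S(add(S(add(SZ, S^4(Z))), mul(Z, Z))))
  step 6: S(S(S(add(add(SZ, S^4(Z)), mul(Z, Z)))))
  step 7: S(S(S(add(S(add(Z, S^4(Z))), mul(Z, Z)))))
  step 8: S(S(S(S(add(add(Z, S^4(Z)), mul(Z, Z))))))
  step 9: S(S(S(S(add(S^4(Z), mul(Z, Z))))))
  step 10: S(S(S(S(S(add(SSSZ, mul(Z, Z)))))))
  step 11: S(S(S(S(S(S(add(SSZ, mul(Z, Z))))))))
  step 12: S(S(S(S(S(S(S(add(SZ, mul(Z, Z)))))))))
  step 13: S(S(S(S(S(S(S(S(add(Z, mul(Z, Z))))))))))
  step 14: S(S(S(S(S(S(S(S(mul(Z, Z)))))))))
  step 15: S^8(Z)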